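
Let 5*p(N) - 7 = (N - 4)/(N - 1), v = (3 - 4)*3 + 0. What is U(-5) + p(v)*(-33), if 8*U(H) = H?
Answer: -467/8 ≈ -58.375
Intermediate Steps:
v = -3 (v = -1*3 + 0 = -3 + 0 = -3)
p(N) = 7/5 + (-4 + N)/(5*(-1 + N)) (p(N) = 7/5 + ((N - 4)/(N - 1))/5 = 7/5 + ((-4 + N)/(-1 + N))/5 = 7/5 + (-4 + N)/(5*(-1 + N)))
U(H) = H/8
U(-5) + p(v)*(-33) = (⅛)*(-5) + ((-11 + 8*(-3))/(5*(-1 - 3)))*(-33) = -5/8 + ((⅕)*(-11 - 24)/(-4))*(-33) = -5/8 + ((⅕)*(-¼)*(-35))*(-33) = -5/8 + (7/4)*(-33) = -5/8 - 231/4 = -467/8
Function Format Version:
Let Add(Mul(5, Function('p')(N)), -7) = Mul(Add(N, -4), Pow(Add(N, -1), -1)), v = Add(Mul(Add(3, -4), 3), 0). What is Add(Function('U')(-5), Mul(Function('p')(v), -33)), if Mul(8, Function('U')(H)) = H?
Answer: Rational(-467, 8) ≈ -58.375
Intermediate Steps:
v = -3 (v = Add(Mul(-1, 3), 0) = Add(-3, 0) = -3)
Function('p')(N) = Add(Rational(7, 5), Mul(Rational(1, 5), Pow(Add(-1, N), -1), Add(-4, N))) (Function('p')(N) = Add(Rational(7, 5), Mul(Rational(1, 5), Mul(Add(N, -4), Pow(Add(N, -1), -1)))) = Add(Rational(7, 5), Mul(Rational(1, 5), Mul(Add(-4, N), Pow(Add(-1, N), -1)))) = Add(Rational(7, 5), Mul(Rational(1, 5), Mul(Pow(Add(-1, N), -1), Add(-4, N)))) = Add(Rational(7, 5), Mul(Rational(1, 5), Pow(Add(-1, N), -1), Add(-4, N))))
Function('U')(H) = Mul(Rational(1, 8), H)
Add(Function('U')(-5), Mul(Function('p')(v), -33)) = Add(Mul(Rational(1, 8), -5), Mul(Mul(Rational(1, 5), Pow(Add(-1, -3), -1), Add(-11, Mul(8, -3))), -33)) = Add(Rational(-5, 8), Mul(Mul(Rational(1, 5), Pow(-4, -1), Add(-11, -24)), -33)) = Add(Rational(-5, 8), Mul(Mul(Rational(1, 5), Rational(-1, 4), -35), -33)) = Add(Rational(-5, 8), Mul(Rational(7, 4), -33)) = Add(Rational(-5, 8), Rational(-231, 4)) = Rational(-467, 8)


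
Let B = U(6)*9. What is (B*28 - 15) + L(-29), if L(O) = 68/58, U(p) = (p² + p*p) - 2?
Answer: 511159/29 ≈ 17626.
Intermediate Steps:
U(p) = -2 + 2*p² (U(p) = (p² + p²) - 2 = 2*p² - 2 = -2 + 2*p²)
L(O) = 34/29 (L(O) = 68*(1/58) = 34/29)
B = 630 (B = (-2 + 2*6²)*9 = (-2 + 2*36)*9 = (-2 + 72)*9 = 70*9 = 630)
(B*28 - 15) + L(-29) = (630*28 - 15) + 34/29 = (17640 - 15) + 34/29 = 17625 + 34/29 = 511159/29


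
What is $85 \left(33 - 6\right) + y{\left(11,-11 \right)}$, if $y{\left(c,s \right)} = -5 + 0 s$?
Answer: $2290$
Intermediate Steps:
$y{\left(c,s \right)} = -5$ ($y{\left(c,s \right)} = -5 + 0 = -5$)
$85 \left(33 - 6\right) + y{\left(11,-11 \right)} = 85 \left(33 - 6\right) - 5 = 85 \cdot 27 - 5 = 2295 - 5 = 2290$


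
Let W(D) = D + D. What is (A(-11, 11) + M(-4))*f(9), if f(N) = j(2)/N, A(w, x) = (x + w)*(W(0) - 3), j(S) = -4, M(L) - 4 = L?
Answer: 0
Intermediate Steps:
M(L) = 4 + L
W(D) = 2*D
A(w, x) = -3*w - 3*x (A(w, x) = (x + w)*(2*0 - 3) = (w + x)*(0 - 3) = (w + x)*(-3) = -3*w - 3*x)
f(N) = -4/N
(A(-11, 11) + M(-4))*f(9) = ((-3*(-11) - 3*11) + (4 - 4))*(-4/9) = ((33 - 33) + 0)*(-4*⅑) = (0 + 0)*(-4/9) = 0*(-4/9) = 0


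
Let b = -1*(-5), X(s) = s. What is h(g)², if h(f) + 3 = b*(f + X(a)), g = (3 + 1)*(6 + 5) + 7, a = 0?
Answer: 63504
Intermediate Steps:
b = 5
g = 51 (g = 4*11 + 7 = 44 + 7 = 51)
h(f) = -3 + 5*f (h(f) = -3 + 5*(f + 0) = -3 + 5*f)
h(g)² = (-3 + 5*51)² = (-3 + 255)² = 252² = 63504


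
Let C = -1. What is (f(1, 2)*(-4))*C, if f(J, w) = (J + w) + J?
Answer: 16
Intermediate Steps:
f(J, w) = w + 2*J
(f(1, 2)*(-4))*C = ((2 + 2*1)*(-4))*(-1) = ((2 + 2)*(-4))*(-1) = (4*(-4))*(-1) = -16*(-1) = 16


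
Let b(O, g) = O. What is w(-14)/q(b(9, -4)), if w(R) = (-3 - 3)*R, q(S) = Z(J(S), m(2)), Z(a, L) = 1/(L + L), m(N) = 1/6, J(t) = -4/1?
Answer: 28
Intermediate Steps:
J(t) = -4 (J(t) = -4*1 = -4)
m(N) = ⅙
Z(a, L) = 1/(2*L)
q(S) = 3 (q(S) = 1/(2*(⅙)) = (½)*6 = 3)
w(R) = -6*R
w(-14)/q(b(9, -4)) = -6*(-14)/3 = 84*(⅓) = 28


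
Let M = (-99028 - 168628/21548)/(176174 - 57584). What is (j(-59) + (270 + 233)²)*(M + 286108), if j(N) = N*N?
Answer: 1562690461547061301/21294811 ≈ 7.3384e+10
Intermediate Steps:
M = -177835331/212948110 (M = (-99028 - 168628*1/21548)/118590 = (-99028 - 42157/5387)*(1/118590) = -533505993/5387*1/118590 = -177835331/212948110 ≈ -0.83511)
j(N) = N²
(j(-59) + (270 + 233)²)*(M + 286108) = ((-59)² + (270 + 233)²)*(-177835331/212948110 + 286108) = (3481 + 503²)*(60925980020549/212948110) = (3481 + 253009)*(60925980020549/212948110) = 256490*(60925980020549/212948110) = 1562690461547061301/21294811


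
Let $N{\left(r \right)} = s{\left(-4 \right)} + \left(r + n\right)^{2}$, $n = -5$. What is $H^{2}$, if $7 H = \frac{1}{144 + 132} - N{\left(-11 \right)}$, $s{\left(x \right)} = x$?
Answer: $\frac{4837341601}{3732624} \approx 1296.0$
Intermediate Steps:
$N{\left(r \right)} = -4 + \left(-5 + r\right)^{2}$ ($N{\left(r \right)} = -4 + \left(r - 5\right)^{2} = -4 + \left(-5 + r\right)^{2}$)
$H = - \frac{69551}{1932}$ ($H = \frac{\frac{1}{144 + 132} - \left(-4 + \left(-5 - 11\right)^{2}\right)}{7} = \frac{\frac{1}{276} - \left(-4 + \left(-16\right)^{2}\right)}{7} = \frac{\frac{1}{276} - \left(-4 + 256\right)}{7} = \frac{\frac{1}{276} - 252}{7} = \frac{1}{7} \left(- \frac{69551}{276}\right) = - \frac{69551}{1932} \approx -36.0$)
$H^{2} = \left(- \frac{69551}{1932}\right)^{2} = \frac{4837341601}{3732624}$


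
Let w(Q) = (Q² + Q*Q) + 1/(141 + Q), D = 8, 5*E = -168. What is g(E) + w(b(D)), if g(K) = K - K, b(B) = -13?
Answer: 43265/128 ≈ 338.01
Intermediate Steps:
E = -168/5 (E = (⅕)*(-168) = -168/5 ≈ -33.600)
g(K) = 0
w(Q) = 1/(141 + Q) + 2*Q² (w(Q) = (Q² + Q²) + 1/(141 + Q) = 2*Q² + 1/(141 + Q) = 1/(141 + Q) + 2*Q²)
g(E) + w(b(D)) = 0 + (1 + 2*(-13)³ + 282*(-13)²)/(141 - 13) = 0 + (1 + 2*(-2197) + 282*169)/128 = 0 + (1 - 4394 + 47658)/128 = 0 + (1/128)*43265 = 0 + 43265/128 = 43265/128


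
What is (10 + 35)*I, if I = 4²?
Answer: 720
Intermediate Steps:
I = 16
(10 + 35)*I = (10 + 35)*16 = 45*16 = 720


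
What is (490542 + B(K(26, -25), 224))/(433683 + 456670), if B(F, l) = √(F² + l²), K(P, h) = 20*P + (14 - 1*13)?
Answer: 490542/890353 + √321617/890353 ≈ 0.55159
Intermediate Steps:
K(P, h) = 1 + 20*P (K(P, h) = 20*P + (14 - 13) = 20*P + 1 = 1 + 20*P)
(490542 + B(K(26, -25), 224))/(433683 + 456670) = (490542 + √((1 + 20*26)² + 224²))/(433683 + 456670) = (490542 + √((1 + 520)² + 50176))/890353 = (490542 + √(521² + 50176))*(1/890353) = (490542 + √(271441 + 50176))*(1/890353) = (490542 + √321617)*(1/890353) = 490542/890353 + √321617/890353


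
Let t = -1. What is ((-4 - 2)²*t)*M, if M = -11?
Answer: 396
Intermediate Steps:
((-4 - 2)²*t)*M = ((-4 - 2)²*(-1))*(-11) = ((-6)²*(-1))*(-11) = (36*(-1))*(-11) = -36*(-11) = 396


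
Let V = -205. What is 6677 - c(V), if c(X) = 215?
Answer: 6462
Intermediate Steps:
6677 - c(V) = 6677 - 1*215 = 6677 - 215 = 6462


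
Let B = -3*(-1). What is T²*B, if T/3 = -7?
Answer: 1323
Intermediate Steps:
T = -21 (T = 3*(-7) = -21)
B = 3
T²*B = (-21)²*3 = 441*3 = 1323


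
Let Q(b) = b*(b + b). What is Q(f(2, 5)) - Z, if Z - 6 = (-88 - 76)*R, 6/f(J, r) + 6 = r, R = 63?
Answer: 10398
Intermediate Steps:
f(J, r) = 6/(-6 + r)
Q(b) = 2*b² (Q(b) = b*(2*b) = 2*b²)
Z = -10326 (Z = 6 + (-88 - 76)*63 = 6 - 164*63 = 6 - 10332 = -10326)
Q(f(2, 5)) - Z = 2*(6/(-6 + 5))² - 1*(-10326) = 2*(6/(-1))² + 10326 = 2*(6*(-1))² + 10326 = 2*(-6)² + 10326 = 2*36 + 10326 = 72 + 10326 = 10398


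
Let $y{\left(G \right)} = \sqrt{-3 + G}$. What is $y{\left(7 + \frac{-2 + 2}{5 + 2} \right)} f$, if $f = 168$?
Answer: $336$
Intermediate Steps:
$y{\left(7 + \frac{-2 + 2}{5 + 2} \right)} f = \sqrt{-3 + \left(7 + \frac{-2 + 2}{5 + 2}\right)} 168 = \sqrt{-3 + \left(7 + \frac{0}{7}\right)} 168 = \sqrt{-3 + \left(7 + 0 \cdot \frac{1}{7}\right)} 168 = \sqrt{-3 + \left(7 + 0\right)} 168 = \sqrt{-3 + 7} \cdot 168 = \sqrt{4} \cdot 168 = 2 \cdot 168 = 336$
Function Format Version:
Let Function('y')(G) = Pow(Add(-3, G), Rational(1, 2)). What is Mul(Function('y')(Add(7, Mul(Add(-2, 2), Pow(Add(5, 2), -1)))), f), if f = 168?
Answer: 336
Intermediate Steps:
Mul(Function('y')(Add(7, Mul(Add(-2, 2), Pow(Add(5, 2), -1)))), f) = Mul(Pow(Add(-3, Add(7, Mul(Add(-2, 2), Pow(Add(5, 2), -1)))), Rational(1, 2)), 168) = Mul(Pow(Add(-3, Add(7, Mul(0, Pow(7, -1)))), Rational(1, 2)), 168) = Mul(Pow(Add(-3, Add(7, Mul(0, Rational(1, 7)))), Rational(1, 2)), 168) = Mul(Pow(Add(-3, Add(7, 0)), Rational(1, 2)), 168) = Mul(Pow(Add(-3, 7), Rational(1, 2)), 168) = Mul(Pow(4, Rational(1, 2)), 168) = Mul(2, 168) = 336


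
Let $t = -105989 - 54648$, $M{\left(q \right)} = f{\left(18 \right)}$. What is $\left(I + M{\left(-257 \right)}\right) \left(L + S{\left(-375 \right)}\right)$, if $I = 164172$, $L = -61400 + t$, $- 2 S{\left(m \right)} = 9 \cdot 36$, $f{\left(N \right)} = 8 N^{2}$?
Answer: $-37054794036$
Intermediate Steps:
$M{\left(q \right)} = 2592$ ($M{\left(q \right)} = 8 \cdot 18^{2} = 8 \cdot 324 = 2592$)
$t = -160637$
$S{\left(m \right)} = -162$ ($S{\left(m \right)} = - \frac{9 \cdot 36}{2} = \left(- \frac{1}{2}\right) 324 = -162$)
$L = -222037$ ($L = -61400 - 160637 = -222037$)
$\left(I + M{\left(-257 \right)}\right) \left(L + S{\left(-375 \right)}\right) = \left(164172 + 2592\right) \left(-222037 - 162\right) = 166764 \left(-222199\right) = -37054794036$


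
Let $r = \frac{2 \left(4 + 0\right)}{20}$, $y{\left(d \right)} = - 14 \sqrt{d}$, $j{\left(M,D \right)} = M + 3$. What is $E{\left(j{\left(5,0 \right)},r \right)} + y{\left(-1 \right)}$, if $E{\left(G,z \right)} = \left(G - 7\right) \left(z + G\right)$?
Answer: $\frac{42}{5} - 14 i \approx 8.4 - 14.0 i$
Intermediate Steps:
$j{\left(M,D \right)} = 3 + M$
$r = \frac{2}{5}$ ($r = 2 \cdot 4 \cdot \frac{1}{20} = 8 \cdot \frac{1}{20} = \frac{2}{5} \approx 0.4$)
$E{\left(G,z \right)} = \left(-7 + G\right) \left(G + z\right)$
$E{\left(j{\left(5,0 \right)},r \right)} + y{\left(-1 \right)} = \left(\left(3 + 5\right)^{2} - 7 \left(3 + 5\right) - \frac{14}{5} + \left(3 + 5\right) \frac{2}{5}\right) - 14 \sqrt{-1} = \left(8^{2} - 56 - \frac{14}{5} + 8 \cdot \frac{2}{5}\right) - 14 i = \left(64 - 56 - \frac{14}{5} + \frac{16}{5}\right) - 14 i = \frac{42}{5} - 14 i$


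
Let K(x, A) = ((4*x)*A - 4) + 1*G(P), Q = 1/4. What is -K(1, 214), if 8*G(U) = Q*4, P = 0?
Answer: -6817/8 ≈ -852.13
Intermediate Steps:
Q = ¼ ≈ 0.25000
G(U) = ⅛ (G(U) = ((¼)*4)/8 = (⅛)*1 = ⅛)
K(x, A) = -31/8 + 4*A*x (K(x, A) = ((4*x)*A - 4) + 1*(⅛) = (4*A*x - 4) + ⅛ = (-4 + 4*A*x) + ⅛ = -31/8 + 4*A*x)
-K(1, 214) = -(-31/8 + 4*214*1) = -(-31/8 + 856) = -1*6817/8 = -6817/8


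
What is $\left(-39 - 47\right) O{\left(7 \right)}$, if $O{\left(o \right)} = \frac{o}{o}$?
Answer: $-86$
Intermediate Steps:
$O{\left(o \right)} = 1$
$\left(-39 - 47\right) O{\left(7 \right)} = \left(-39 - 47\right) 1 = \left(-86\right) 1 = -86$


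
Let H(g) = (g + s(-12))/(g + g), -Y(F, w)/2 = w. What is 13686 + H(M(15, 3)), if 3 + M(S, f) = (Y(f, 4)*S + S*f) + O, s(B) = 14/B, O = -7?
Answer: 13960237/1020 ≈ 13687.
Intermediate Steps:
Y(F, w) = -2*w
M(S, f) = -10 - 8*S + S*f (M(S, f) = -3 + (((-2*4)*S + S*f) - 7) = -3 + ((-8*S + S*f) - 7) = -3 + (-7 - 8*S + S*f) = -10 - 8*S + S*f)
H(g) = (-7/6 + g)/(2*g) (H(g) = (g + 14/(-12))/(g + g) = (g + 14*(-1/12))/((2*g)) = (g - 7/6)*(1/(2*g)) = (-7/6 + g)*(1/(2*g)) = (-7/6 + g)/(2*g))
13686 + H(M(15, 3)) = 13686 + (-7 + 6*(-10 - 8*15 + 15*3))/(12*(-10 - 8*15 + 15*3)) = 13686 + (-7 + 6*(-10 - 120 + 45))/(12*(-10 - 120 + 45)) = 13686 + (1/12)*(-7 + 6*(-85))/(-85) = 13686 + (1/12)*(-1/85)*(-7 - 510) = 13686 + (1/12)*(-1/85)*(-517) = 13686 + 517/1020 = 13960237/1020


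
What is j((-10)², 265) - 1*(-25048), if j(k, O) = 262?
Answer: 25310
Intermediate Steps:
j((-10)², 265) - 1*(-25048) = 262 - 1*(-25048) = 262 + 25048 = 25310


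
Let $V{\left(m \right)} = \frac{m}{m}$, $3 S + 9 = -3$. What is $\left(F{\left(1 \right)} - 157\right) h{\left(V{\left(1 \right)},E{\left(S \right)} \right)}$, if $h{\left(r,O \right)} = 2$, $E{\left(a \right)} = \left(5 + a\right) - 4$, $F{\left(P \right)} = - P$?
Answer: $-316$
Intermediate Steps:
$S = -4$ ($S = -3 + \frac{1}{3} \left(-3\right) = -3 - 1 = -4$)
$V{\left(m \right)} = 1$
$E{\left(a \right)} = 1 + a$
$\left(F{\left(1 \right)} - 157\right) h{\left(V{\left(1 \right)},E{\left(S \right)} \right)} = \left(\left(-1\right) 1 - 157\right) 2 = \left(-1 - 157\right) 2 = \left(-158\right) 2 = -316$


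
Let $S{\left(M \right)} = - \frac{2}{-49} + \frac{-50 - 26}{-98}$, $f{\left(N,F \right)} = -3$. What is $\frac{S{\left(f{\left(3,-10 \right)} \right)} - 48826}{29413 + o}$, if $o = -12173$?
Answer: $- \frac{1196217}{422380} \approx -2.8321$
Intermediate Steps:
$S{\left(M \right)} = \frac{40}{49}$ ($S{\left(M \right)} = \left(-2\right) \left(- \frac{1}{49}\right) - - \frac{38}{49} = \frac{2}{49} + \frac{38}{49} = \frac{40}{49}$)
$\frac{S{\left(f{\left(3,-10 \right)} \right)} - 48826}{29413 + o} = \frac{\frac{40}{49} - 48826}{29413 - 12173} = - \frac{2392434}{49 \cdot 17240} = \left(- \frac{2392434}{49}\right) \frac{1}{17240} = - \frac{1196217}{422380}$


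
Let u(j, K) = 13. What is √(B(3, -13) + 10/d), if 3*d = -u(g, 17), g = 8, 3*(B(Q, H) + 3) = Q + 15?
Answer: 3*√13/13 ≈ 0.83205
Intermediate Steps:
B(Q, H) = 2 + Q/3 (B(Q, H) = -3 + (Q + 15)/3 = -3 + (15 + Q)/3 = -3 + (5 + Q/3) = 2 + Q/3)
d = -13/3 (d = (-1*13)/3 = (⅓)*(-13) = -13/3 ≈ -4.3333)
√(B(3, -13) + 10/d) = √((2 + (⅓)*3) + 10/(-13/3)) = √((2 + 1) + 10*(-3/13)) = √(3 - 30/13) = √(9/13) = 3*√13/13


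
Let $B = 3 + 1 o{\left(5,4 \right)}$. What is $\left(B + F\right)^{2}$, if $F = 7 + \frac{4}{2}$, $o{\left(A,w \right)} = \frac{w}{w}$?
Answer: $169$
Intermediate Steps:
$o{\left(A,w \right)} = 1$
$F = 9$ ($F = 7 + 4 \cdot \frac{1}{2} = 7 + 2 = 9$)
$B = 4$ ($B = 3 + 1 \cdot 1 = 3 + 1 = 4$)
$\left(B + F\right)^{2} = \left(4 + 9\right)^{2} = 13^{2} = 169$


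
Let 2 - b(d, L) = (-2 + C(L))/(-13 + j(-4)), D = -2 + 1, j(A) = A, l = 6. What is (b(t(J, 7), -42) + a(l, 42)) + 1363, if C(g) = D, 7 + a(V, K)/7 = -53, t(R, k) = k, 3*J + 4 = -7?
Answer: 16062/17 ≈ 944.82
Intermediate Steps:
J = -11/3 (J = -4/3 + (⅓)*(-7) = -4/3 - 7/3 = -11/3 ≈ -3.6667)
a(V, K) = -420 (a(V, K) = -49 + 7*(-53) = -49 - 371 = -420)
D = -1
C(g) = -1
b(d, L) = 31/17 (b(d, L) = 2 - (-2 - 1)/(-13 - 4) = 2 - (-3)/(-17) = 2 - (-3)*(-1)/17 = 2 - 1*3/17 = 2 - 3/17 = 31/17)
(b(t(J, 7), -42) + a(l, 42)) + 1363 = (31/17 - 420) + 1363 = -7109/17 + 1363 = 16062/17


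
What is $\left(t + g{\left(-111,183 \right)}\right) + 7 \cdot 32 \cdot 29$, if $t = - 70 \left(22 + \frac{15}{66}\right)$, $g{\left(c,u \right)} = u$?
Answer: $\frac{56354}{11} \approx 5123.1$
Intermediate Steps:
$t = - \frac{17115}{11}$ ($t = - 70 \left(22 + 15 \cdot \frac{1}{66}\right) = - 70 \left(22 + \frac{5}{22}\right) = \left(-70\right) \frac{489}{22} = - \frac{17115}{11} \approx -1555.9$)
$\left(t + g{\left(-111,183 \right)}\right) + 7 \cdot 32 \cdot 29 = \left(- \frac{17115}{11} + 183\right) + 7 \cdot 32 \cdot 29 = - \frac{15102}{11} + 224 \cdot 29 = - \frac{15102}{11} + 6496 = \frac{56354}{11}$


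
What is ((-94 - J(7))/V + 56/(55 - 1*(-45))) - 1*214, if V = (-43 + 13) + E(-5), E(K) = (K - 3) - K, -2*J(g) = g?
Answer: -347651/1650 ≈ -210.70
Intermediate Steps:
J(g) = -g/2
E(K) = -3 (E(K) = (-3 + K) - K = -3)
V = -33 (V = (-43 + 13) - 3 = -30 - 3 = -33)
((-94 - J(7))/V + 56/(55 - 1*(-45))) - 1*214 = ((-94 - (-1)*7/2)/(-33) + 56/(55 - 1*(-45))) - 1*214 = ((-94 - 1*(-7/2))*(-1/33) + 56/(55 + 45)) - 214 = ((-94 + 7/2)*(-1/33) + 56/100) - 214 = (-181/2*(-1/33) + 56*(1/100)) - 214 = (181/66 + 14/25) - 214 = 5449/1650 - 214 = -347651/1650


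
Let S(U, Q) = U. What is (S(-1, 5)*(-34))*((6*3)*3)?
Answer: 1836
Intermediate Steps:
(S(-1, 5)*(-34))*((6*3)*3) = (-1*(-34))*((6*3)*3) = 34*(18*3) = 34*54 = 1836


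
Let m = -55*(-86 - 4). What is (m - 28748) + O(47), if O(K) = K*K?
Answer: -21589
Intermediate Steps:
O(K) = K**2
m = 4950 (m = -55*(-90) = 4950)
(m - 28748) + O(47) = (4950 - 28748) + 47**2 = -23798 + 2209 = -21589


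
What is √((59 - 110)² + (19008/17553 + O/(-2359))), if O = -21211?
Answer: √497433840496837846/13802509 ≈ 51.099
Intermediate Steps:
√((59 - 110)² + (19008/17553 + O/(-2359))) = √((59 - 110)² + (19008/17553 - 21211/(-2359))) = √((-51)² + (19008*(1/17553) - 21211*(-1/2359))) = √(2601 + (6336/5851 + 21211/2359)) = √(2601 + 139052185/13802509) = √(36039378094/13802509) = √497433840496837846/13802509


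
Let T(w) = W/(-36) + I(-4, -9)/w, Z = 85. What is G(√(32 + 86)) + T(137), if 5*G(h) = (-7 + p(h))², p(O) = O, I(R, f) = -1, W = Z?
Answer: 765239/24660 - 14*√118/5 ≈ 0.61580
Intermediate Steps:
W = 85
T(w) = -85/36 - 1/w (T(w) = 85/(-36) - 1/w = 85*(-1/36) - 1/w = -85/36 - 1/w)
G(h) = (-7 + h)²/5
G(√(32 + 86)) + T(137) = (-7 + √(32 + 86))²/5 + (-85/36 - 1/137) = (-7 + √118)²/5 + (-85/36 - 1*1/137) = (-7 + √118)²/5 + (-85/36 - 1/137) = (-7 + √118)²/5 - 11681/4932 = -11681/4932 + (-7 + √118)²/5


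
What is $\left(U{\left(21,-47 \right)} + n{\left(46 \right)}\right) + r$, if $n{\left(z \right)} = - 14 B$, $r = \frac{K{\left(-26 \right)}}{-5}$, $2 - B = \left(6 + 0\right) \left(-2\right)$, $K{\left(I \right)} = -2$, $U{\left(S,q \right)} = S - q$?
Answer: $- \frac{638}{5} \approx -127.6$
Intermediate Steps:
$B = 14$ ($B = 2 - \left(6 + 0\right) \left(-2\right) = 2 - 6 \left(-2\right) = 2 - -12 = 2 + 12 = 14$)
$r = \frac{2}{5}$ ($r = - \frac{2}{-5} = \left(-2\right) \left(- \frac{1}{5}\right) = \frac{2}{5} \approx 0.4$)
$n{\left(z \right)} = -196$ ($n{\left(z \right)} = \left(-14\right) 14 = -196$)
$\left(U{\left(21,-47 \right)} + n{\left(46 \right)}\right) + r = \left(\left(21 - -47\right) - 196\right) + \frac{2}{5} = \left(\left(21 + 47\right) - 196\right) + \frac{2}{5} = \left(68 - 196\right) + \frac{2}{5} = -128 + \frac{2}{5} = - \frac{638}{5}$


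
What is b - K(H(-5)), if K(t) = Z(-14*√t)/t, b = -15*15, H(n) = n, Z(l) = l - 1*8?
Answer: -1133/5 - 14*I*√5/5 ≈ -226.6 - 6.261*I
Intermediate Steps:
Z(l) = -8 + l (Z(l) = l - 8 = -8 + l)
b = -225
K(t) = (-8 - 14*√t)/t
b - K(H(-5)) = -225 - 2*(-4 - 7*I*√5)/(-5) = -225 - 2*(-1)*(-4 - 7*I*√5)/5 = -225 - (8/5 + 14*I*√5/5) = -225 + (-8/5 - 14*I*√5/5) = -1133/5 - 14*I*√5/5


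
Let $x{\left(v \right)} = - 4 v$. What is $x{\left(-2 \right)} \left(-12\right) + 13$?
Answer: $-83$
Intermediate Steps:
$x{\left(-2 \right)} \left(-12\right) + 13 = \left(-4\right) \left(-2\right) \left(-12\right) + 13 = 8 \left(-12\right) + 13 = -96 + 13 = -83$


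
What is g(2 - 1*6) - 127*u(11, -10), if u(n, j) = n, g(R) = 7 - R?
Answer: -1386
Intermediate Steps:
g(2 - 1*6) - 127*u(11, -10) = (7 - (2 - 1*6)) - 127*11 = (7 - (2 - 6)) - 1397 = (7 - 1*(-4)) - 1397 = (7 + 4) - 1397 = 11 - 1397 = -1386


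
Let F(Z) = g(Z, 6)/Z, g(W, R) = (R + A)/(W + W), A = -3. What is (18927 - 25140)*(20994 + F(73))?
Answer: -1390183943715/10658 ≈ -1.3044e+8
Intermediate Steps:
g(W, R) = (-3 + R)/(2*W) (g(W, R) = (R - 3)/(W + W) = (-3 + R)/((2*W)) = (-3 + R)*(1/(2*W)) = (-3 + R)/(2*W))
F(Z) = 3/(2*Z**2) (F(Z) = ((-3 + 6)/(2*Z))/Z = ((1/2)*3/Z)/Z = (3/(2*Z))/Z = 3/(2*Z**2))
(18927 - 25140)*(20994 + F(73)) = (18927 - 25140)*(20994 + (3/2)/73**2) = -6213*(20994 + (3/2)*(1/5329)) = -6213*(20994 + 3/10658) = -6213*223754055/10658 = -1390183943715/10658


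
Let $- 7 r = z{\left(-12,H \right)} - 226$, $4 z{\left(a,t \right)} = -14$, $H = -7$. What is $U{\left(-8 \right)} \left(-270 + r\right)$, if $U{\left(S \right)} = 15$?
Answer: $- \frac{49815}{14} \approx -3558.2$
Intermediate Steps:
$z{\left(a,t \right)} = - \frac{7}{2}$ ($z{\left(a,t \right)} = \frac{1}{4} \left(-14\right) = - \frac{7}{2}$)
$r = \frac{459}{14}$ ($r = - \frac{- \frac{7}{2} - 226}{7} = \left(- \frac{1}{7}\right) \left(- \frac{459}{2}\right) = \frac{459}{14} \approx 32.786$)
$U{\left(-8 \right)} \left(-270 + r\right) = 15 \left(-270 + \frac{459}{14}\right) = 15 \left(- \frac{3321}{14}\right) = - \frac{49815}{14}$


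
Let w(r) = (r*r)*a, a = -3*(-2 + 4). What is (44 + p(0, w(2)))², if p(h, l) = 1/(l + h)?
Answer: 1113025/576 ≈ 1932.3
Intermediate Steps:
a = -6 (a = -3*2 = -6)
w(r) = -6*r² (w(r) = (r*r)*(-6) = r²*(-6) = -6*r²)
p(h, l) = 1/(h + l)
(44 + p(0, w(2)))² = (44 + 1/(0 - 6*2²))² = (44 + 1/(0 - 6*4))² = (44 + 1/(0 - 24))² = (44 + 1/(-24))² = (44 - 1/24)² = (1055/24)² = 1113025/576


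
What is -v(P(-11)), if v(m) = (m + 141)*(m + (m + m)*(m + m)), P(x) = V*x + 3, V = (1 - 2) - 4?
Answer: -2689286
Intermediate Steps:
V = -5 (V = -1 - 4 = -5)
P(x) = 3 - 5*x (P(x) = -5*x + 3 = 3 - 5*x)
v(m) = (141 + m)*(m + 4*m**2) (v(m) = (141 + m)*(m + (2*m)*(2*m)) = (141 + m)*(m + 4*m**2))
-v(P(-11)) = -(3 - 5*(-11))*(141 + 4*(3 - 5*(-11))**2 + 565*(3 - 5*(-11))) = -(3 + 55)*(141 + 4*(3 + 55)**2 + 565*(3 + 55)) = -58*(141 + 4*58**2 + 565*58) = -58*(141 + 4*3364 + 32770) = -58*(141 + 13456 + 32770) = -58*46367 = -1*2689286 = -2689286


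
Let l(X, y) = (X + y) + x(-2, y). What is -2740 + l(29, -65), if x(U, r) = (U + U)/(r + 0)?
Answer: -180436/65 ≈ -2775.9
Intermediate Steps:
x(U, r) = 2*U/r (x(U, r) = (2*U)/r = 2*U/r)
l(X, y) = X + y - 4/y (l(X, y) = (X + y) + 2*(-2)/y = (X + y) - 4/y = X + y - 4/y)
-2740 + l(29, -65) = -2740 + (29 - 65 - 4/(-65)) = -2740 + (29 - 65 - 4*(-1/65)) = -2740 + (29 - 65 + 4/65) = -2740 - 2336/65 = -180436/65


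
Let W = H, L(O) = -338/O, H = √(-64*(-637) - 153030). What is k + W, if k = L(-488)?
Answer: 169/244 + I*√112262 ≈ 0.69262 + 335.06*I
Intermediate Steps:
H = I*√112262 (H = √(40768 - 153030) = √(-112262) = I*√112262 ≈ 335.06*I)
W = I*√112262 ≈ 335.06*I
k = 169/244 (k = -338/(-488) = -338*(-1/488) = 169/244 ≈ 0.69262)
k + W = 169/244 + I*√112262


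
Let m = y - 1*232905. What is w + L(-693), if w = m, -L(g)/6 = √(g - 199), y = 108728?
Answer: -124177 - 12*I*√223 ≈ -1.2418e+5 - 179.2*I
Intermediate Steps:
L(g) = -6*√(-199 + g) (L(g) = -6*√(g - 199) = -6*√(-199 + g))
m = -124177 (m = 108728 - 1*232905 = 108728 - 232905 = -124177)
w = -124177
w + L(-693) = -124177 - 6*√(-199 - 693) = -124177 - 12*I*√223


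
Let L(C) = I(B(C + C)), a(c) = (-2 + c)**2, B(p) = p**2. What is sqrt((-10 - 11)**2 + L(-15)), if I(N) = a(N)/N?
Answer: sqrt(300826)/15 ≈ 36.565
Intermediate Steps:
I(N) = (-2 + N)**2/N
L(C) = (-2 + 4*C**2)**2/(4*C**2) (L(C) = (-2 + (C + C)**2)**2/((C + C)**2) = (-2 + (2*C)**2)**2/((2*C)**2) = (-2 + 4*C**2)**2/((4*C**2)) = (1/(4*C**2))*(-2 + 4*C**2)**2 = (-2 + 4*C**2)**2/(4*C**2))
sqrt((-10 - 11)**2 + L(-15)) = sqrt((-10 - 11)**2 + (-1 + 2*(-15)**2)**2/(-15)**2) = sqrt((-21)**2 + (-1 + 2*225)**2/225) = sqrt(441 + (-1 + 450)**2/225) = sqrt(441 + (1/225)*449**2) = sqrt(441 + (1/225)*201601) = sqrt(441 + 201601/225) = sqrt(300826/225) = sqrt(300826)/15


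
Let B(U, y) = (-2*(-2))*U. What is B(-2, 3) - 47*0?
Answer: -8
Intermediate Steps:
B(U, y) = 4*U
B(-2, 3) - 47*0 = 4*(-2) - 47*0 = -8 + 0 = -8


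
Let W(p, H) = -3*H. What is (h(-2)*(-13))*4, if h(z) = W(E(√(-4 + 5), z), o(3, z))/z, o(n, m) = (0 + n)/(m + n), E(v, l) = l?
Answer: -234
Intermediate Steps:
o(n, m) = n/(m + n)
h(z) = -9/(z*(3 + z)) (h(z) = (-9/(z + 3))/z = (-9/(3 + z))/z = -9/(z*(3 + z)))
(h(-2)*(-13))*4 = (-9/(-2*(3 - 2))*(-13))*4 = (-9*(-½)/1*(-13))*4 = (-9*(-½)*1*(-13))*4 = ((9/2)*(-13))*4 = -117/2*4 = -234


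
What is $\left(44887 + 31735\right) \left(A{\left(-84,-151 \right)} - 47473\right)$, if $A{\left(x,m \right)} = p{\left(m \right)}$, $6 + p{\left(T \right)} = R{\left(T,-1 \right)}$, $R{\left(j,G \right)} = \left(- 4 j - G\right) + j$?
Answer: $-3603149550$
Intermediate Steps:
$R{\left(j,G \right)} = - G - 3 j$ ($R{\left(j,G \right)} = \left(- G - 4 j\right) + j = - G - 3 j$)
$p{\left(T \right)} = -5 - 3 T$ ($p{\left(T \right)} = -6 - \left(-1 + 3 T\right) = -5 - 3 T$)
$A{\left(x,m \right)} = -5 - 3 m$
$\left(44887 + 31735\right) \left(A{\left(-84,-151 \right)} - 47473\right) = \left(44887 + 31735\right) \left(\left(-5 - -453\right) - 47473\right) = 76622 \left(\left(-5 + 453\right) - 47473\right) = 76622 \left(448 - 47473\right) = 76622 \left(-47025\right) = -3603149550$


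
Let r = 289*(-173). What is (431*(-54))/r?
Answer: 23274/49997 ≈ 0.46551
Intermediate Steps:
r = -49997
(431*(-54))/r = (431*(-54))/(-49997) = -23274*(-1/49997) = 23274/49997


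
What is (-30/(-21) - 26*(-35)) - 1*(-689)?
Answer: 11203/7 ≈ 1600.4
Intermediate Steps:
(-30/(-21) - 26*(-35)) - 1*(-689) = (-30*(-1/21) + 910) + 689 = (10/7 + 910) + 689 = 6380/7 + 689 = 11203/7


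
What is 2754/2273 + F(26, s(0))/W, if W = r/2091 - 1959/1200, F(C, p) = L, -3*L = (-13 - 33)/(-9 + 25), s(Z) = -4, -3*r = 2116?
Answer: 8146340976/11234686637 ≈ 0.72511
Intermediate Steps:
r = -2116/3 (r = -1/3*2116 = -2116/3 ≈ -705.33)
L = 23/24 (L = -(-13 - 33)/(3*(-9 + 25)) = -(-46)/(3*16) = -1/3*(-23/8) = 23/24 ≈ 0.95833)
F(C, p) = 23/24
W = -4942669/2509200 (W = -2116/3/2091 - 1959/1200 = -2116/3*1/2091 - 1959*1/1200 = -2116/6273 - 653/400 = -4942669/2509200 ≈ -1.9698)
2754/2273 + F(26, s(0))/W = 2754/2273 + 23/(24*(-4942669/2509200)) = 2754*(1/2273) + (23/24)*(-2509200/4942669) = 2754/2273 - 2404650/4942669 = 8146340976/11234686637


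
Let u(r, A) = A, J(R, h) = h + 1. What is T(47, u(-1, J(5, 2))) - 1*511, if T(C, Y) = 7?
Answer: -504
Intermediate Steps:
J(R, h) = 1 + h
T(47, u(-1, J(5, 2))) - 1*511 = 7 - 1*511 = 7 - 511 = -504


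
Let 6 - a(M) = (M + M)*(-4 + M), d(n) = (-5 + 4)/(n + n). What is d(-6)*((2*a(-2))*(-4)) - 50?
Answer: -38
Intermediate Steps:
d(n) = -1/(2*n)
a(M) = 6 - 2*M*(-4 + M) (a(M) = 6 - (M + M)*(-4 + M) = 6 - 2*M*(-4 + M))
d(-6)*((2*a(-2))*(-4)) - 50 = (-½/(-6))*((2*(6 - 2*(-2)² + 8*(-2)))*(-4)) - 50 = (-½*(-⅙))*((2*(6 - 2*4 - 16))*(-4)) - 50 = ((2*(6 - 8 - 16))*(-4))/12 - 50 = ((2*(-18))*(-4))/12 - 50 = (-36*(-4))/12 - 50 = (1/12)*144 - 50 = 12 - 50 = -38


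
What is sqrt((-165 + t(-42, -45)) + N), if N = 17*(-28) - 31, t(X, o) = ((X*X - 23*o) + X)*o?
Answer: I*sqrt(124737) ≈ 353.18*I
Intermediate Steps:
t(X, o) = o*(X + X**2 - 23*o) (t(X, o) = ((X**2 - 23*o) + X)*o = (X + X**2 - 23*o)*o = o*(X + X**2 - 23*o))
N = -507 (N = -476 - 31 = -507)
sqrt((-165 + t(-42, -45)) + N) = sqrt((-165 - 45*(-42 + (-42)**2 - 23*(-45))) - 507) = sqrt((-165 - 45*(-42 + 1764 + 1035)) - 507) = sqrt((-165 - 45*2757) - 507) = sqrt((-165 - 124065) - 507) = sqrt(-124230 - 507) = sqrt(-124737) = I*sqrt(124737)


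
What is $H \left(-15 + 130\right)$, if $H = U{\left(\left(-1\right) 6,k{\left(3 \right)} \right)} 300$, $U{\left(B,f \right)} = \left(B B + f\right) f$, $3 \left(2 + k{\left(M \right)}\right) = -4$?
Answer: $- \frac{11270000}{3} \approx -3.7567 \cdot 10^{6}$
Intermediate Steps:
$k{\left(M \right)} = - \frac{10}{3}$ ($k{\left(M \right)} = -2 + \frac{1}{3} \left(-4\right) = -2 - \frac{4}{3} = - \frac{10}{3}$)
$U{\left(B,f \right)} = f \left(f + B^{2}\right)$ ($U{\left(B,f \right)} = \left(B^{2} + f\right) f = \left(f + B^{2}\right) f = f \left(f + B^{2}\right)$)
$H = - \frac{98000}{3}$ ($H = - \frac{10 \left(- \frac{10}{3} + \left(\left(-1\right) 6\right)^{2}\right)}{3} \cdot 300 = - \frac{10 \left(- \frac{10}{3} + \left(-6\right)^{2}\right)}{3} \cdot 300 = - \frac{10 \left(- \frac{10}{3} + 36\right)}{3} \cdot 300 = \left(- \frac{10}{3}\right) \frac{98}{3} \cdot 300 = \left(- \frac{980}{9}\right) 300 = - \frac{98000}{3} \approx -32667.0$)
$H \left(-15 + 130\right) = - \frac{98000 \left(-15 + 130\right)}{3} = \left(- \frac{98000}{3}\right) 115 = - \frac{11270000}{3}$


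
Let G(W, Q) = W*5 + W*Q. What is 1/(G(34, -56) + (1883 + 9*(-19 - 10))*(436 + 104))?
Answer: 1/874146 ≈ 1.1440e-6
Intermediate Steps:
G(W, Q) = 5*W + Q*W
1/(G(34, -56) + (1883 + 9*(-19 - 10))*(436 + 104)) = 1/(34*(5 - 56) + (1883 + 9*(-19 - 10))*(436 + 104)) = 1/(34*(-51) + (1883 + 9*(-29))*540) = 1/(-1734 + (1883 - 261)*540) = 1/(-1734 + 1622*540) = 1/(-1734 + 875880) = 1/874146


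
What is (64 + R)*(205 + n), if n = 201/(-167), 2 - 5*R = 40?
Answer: 9597588/835 ≈ 11494.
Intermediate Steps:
R = -38/5 (R = 2/5 - 1/5*40 = 2/5 - 8 = -38/5 ≈ -7.6000)
n = -201/167 (n = 201*(-1/167) = -201/167 ≈ -1.2036)
(64 + R)*(205 + n) = (64 - 38/5)*(205 - 201/167) = (282/5)*(34034/167) = 9597588/835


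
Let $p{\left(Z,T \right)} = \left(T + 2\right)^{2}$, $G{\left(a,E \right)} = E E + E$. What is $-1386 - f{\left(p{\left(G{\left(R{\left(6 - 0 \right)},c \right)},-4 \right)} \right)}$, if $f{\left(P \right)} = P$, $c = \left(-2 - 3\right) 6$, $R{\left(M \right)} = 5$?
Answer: $-1390$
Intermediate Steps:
$c = -30$ ($c = \left(-5\right) 6 = -30$)
$G{\left(a,E \right)} = E + E^{2}$ ($G{\left(a,E \right)} = E^{2} + E = E + E^{2}$)
$p{\left(Z,T \right)} = \left(2 + T\right)^{2}$
$-1386 - f{\left(p{\left(G{\left(R{\left(6 - 0 \right)},c \right)},-4 \right)} \right)} = -1386 - \left(2 - 4\right)^{2} = -1386 - \left(-2\right)^{2} = -1386 - 4 = -1390$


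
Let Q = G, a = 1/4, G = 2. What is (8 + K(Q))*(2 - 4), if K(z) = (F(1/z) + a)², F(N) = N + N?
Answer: -153/8 ≈ -19.125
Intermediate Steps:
a = ¼ ≈ 0.25000
Q = 2
F(N) = 2*N
K(z) = (¼ + 2/z)² (K(z) = (2*(1/z) + ¼)² = (2/z + ¼)² = (¼ + 2/z)²)
(8 + K(Q))*(2 - 4) = (8 + (1/16)*(8 + 2)²/2²)*(2 - 4) = (8 + (1/16)*(¼)*10²)*(-2) = (8 + (1/16)*(¼)*100)*(-2) = (8 + 25/16)*(-2) = (153/16)*(-2) = -153/8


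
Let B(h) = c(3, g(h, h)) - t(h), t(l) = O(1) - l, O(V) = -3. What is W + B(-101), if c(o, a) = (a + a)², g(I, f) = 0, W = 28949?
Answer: 28851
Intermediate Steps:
c(o, a) = 4*a² (c(o, a) = (2*a)² = 4*a²)
t(l) = -3 - l
B(h) = 3 + h (B(h) = 4*0² - (-3 - h) = 4*0 + (3 + h) = 0 + (3 + h) = 3 + h)
W + B(-101) = 28949 + (3 - 101) = 28949 - 98 = 28851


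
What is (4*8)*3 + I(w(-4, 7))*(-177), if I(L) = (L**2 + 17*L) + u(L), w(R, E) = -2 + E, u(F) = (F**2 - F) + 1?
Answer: -23091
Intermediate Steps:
u(F) = 1 + F**2 - F
I(L) = 1 + 2*L**2 + 16*L (I(L) = (L**2 + 17*L) + (1 + L**2 - L) = 1 + 2*L**2 + 16*L)
(4*8)*3 + I(w(-4, 7))*(-177) = (4*8)*3 + (1 + 2*(-2 + 7)**2 + 16*(-2 + 7))*(-177) = 32*3 + (1 + 2*5**2 + 16*5)*(-177) = 96 + (1 + 2*25 + 80)*(-177) = 96 + (1 + 50 + 80)*(-177) = 96 + 131*(-177) = 96 - 23187 = -23091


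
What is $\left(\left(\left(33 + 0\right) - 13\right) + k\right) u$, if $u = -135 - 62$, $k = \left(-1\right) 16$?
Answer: $-788$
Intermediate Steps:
$k = -16$
$u = -197$ ($u = -135 - 62 = -197$)
$\left(\left(\left(33 + 0\right) - 13\right) + k\right) u = \left(\left(\left(33 + 0\right) - 13\right) - 16\right) \left(-197\right) = \left(\left(33 - 13\right) - 16\right) \left(-197\right) = \left(20 - 16\right) \left(-197\right) = 4 \left(-197\right) = -788$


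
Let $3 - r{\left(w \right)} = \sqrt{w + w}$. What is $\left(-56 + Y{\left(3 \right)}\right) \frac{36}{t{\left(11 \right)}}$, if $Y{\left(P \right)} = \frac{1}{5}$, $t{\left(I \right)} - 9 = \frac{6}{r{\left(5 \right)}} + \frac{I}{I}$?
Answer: $- \frac{10044}{185} + \frac{7533 \sqrt{10}}{185} \approx 74.473$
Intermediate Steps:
$r{\left(w \right)} = 3 - \sqrt{2} \sqrt{w}$ ($r{\left(w \right)} = 3 - \sqrt{w + w} = 3 - \sqrt{2 w} = 3 - \sqrt{2} \sqrt{w}$)
$t{\left(I \right)} = 10 + \frac{6}{3 - \sqrt{10}}$ ($t{\left(I \right)} = 9 + \left(\frac{6}{3 - \sqrt{2} \sqrt{5}} + \frac{I}{I}\right) = 9 + \left(\frac{6}{3 - \sqrt{10}} + 1\right) = 9 + \left(1 + \frac{6}{3 - \sqrt{10}}\right) = 10 + \frac{6}{3 - \sqrt{10}}$)
$Y{\left(P \right)} = \frac{1}{5}$
$\left(-56 + Y{\left(3 \right)}\right) \frac{36}{t{\left(11 \right)}} = \left(-56 + \frac{1}{5}\right) \frac{36}{-8 - 6 \sqrt{10}} = - \frac{279 \frac{36}{-8 - 6 \sqrt{10}}}{5} = - \frac{10044}{5 \left(-8 - 6 \sqrt{10}\right)}$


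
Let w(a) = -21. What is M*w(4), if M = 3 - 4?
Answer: 21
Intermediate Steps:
M = -1
M*w(4) = -1*(-21) = 21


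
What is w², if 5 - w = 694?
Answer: 474721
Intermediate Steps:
w = -689 (w = 5 - 1*694 = 5 - 694 = -689)
w² = (-689)² = 474721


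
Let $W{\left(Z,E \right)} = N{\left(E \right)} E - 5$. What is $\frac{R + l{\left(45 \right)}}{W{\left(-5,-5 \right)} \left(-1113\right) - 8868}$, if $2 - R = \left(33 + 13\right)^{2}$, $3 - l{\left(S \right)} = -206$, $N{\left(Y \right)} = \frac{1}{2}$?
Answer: $\frac{1270}{347} \approx 3.6599$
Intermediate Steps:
$N{\left(Y \right)} = \frac{1}{2}$
$l{\left(S \right)} = 209$ ($l{\left(S \right)} = 3 - -206 = 3 + 206 = 209$)
$W{\left(Z,E \right)} = -5 + \frac{E}{2}$ ($W{\left(Z,E \right)} = \frac{E}{2} - 5 = -5 + \frac{E}{2}$)
$R = -2114$ ($R = 2 - \left(33 + 13\right)^{2} = 2 - 46^{2} = 2 - 2116 = -2114$)
$\frac{R + l{\left(45 \right)}}{W{\left(-5,-5 \right)} \left(-1113\right) - 8868} = \frac{-2114 + 209}{\left(-5 + \frac{1}{2} \left(-5\right)\right) \left(-1113\right) - 8868} = - \frac{1905}{\left(-5 - \frac{5}{2}\right) \left(-1113\right) - 8868} = - \frac{1905}{\left(- \frac{15}{2}\right) \left(-1113\right) - 8868} = - \frac{1905}{\frac{16695}{2} - 8868} = - \frac{1905}{- \frac{1041}{2}} = \left(-1905\right) \left(- \frac{2}{1041}\right) = \frac{1270}{347}$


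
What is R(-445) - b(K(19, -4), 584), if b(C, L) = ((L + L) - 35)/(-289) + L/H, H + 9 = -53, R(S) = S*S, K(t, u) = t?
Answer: 1774225486/8959 ≈ 1.9804e+5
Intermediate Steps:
R(S) = S²
H = -62 (H = -9 - 53 = -62)
b(C, L) = 35/289 - 413*L/17918 (b(C, L) = ((L + L) - 35)/(-289) + L/(-62) = (2*L - 35)*(-1/289) + L*(-1/62) = (-35 + 2*L)*(-1/289) - L/62 = (35/289 - 2*L/289) - L/62 = 35/289 - 413*L/17918)
R(-445) - b(K(19, -4), 584) = (-445)² - (35/289 - 413/17918*584) = 198025 - (35/289 - 120596/8959) = 198025 - 1*(-119511/8959) = 198025 + 119511/8959 = 1774225486/8959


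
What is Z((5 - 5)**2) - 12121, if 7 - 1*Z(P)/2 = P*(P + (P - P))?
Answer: -12107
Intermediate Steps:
Z(P) = 14 - 2*P**2 (Z(P) = 14 - 2*P*(P + (P - P)) = 14 - 2*P*(P + 0) = 14 - 2*P*P = 14 - 2*P**2)
Z((5 - 5)**2) - 12121 = (14 - 2*(5 - 5)**4) - 12121 = (14 - 2*(0**2)**2) - 12121 = (14 - 2*0**2) - 12121 = (14 - 2*0) - 12121 = (14 + 0) - 12121 = 14 - 12121 = -12107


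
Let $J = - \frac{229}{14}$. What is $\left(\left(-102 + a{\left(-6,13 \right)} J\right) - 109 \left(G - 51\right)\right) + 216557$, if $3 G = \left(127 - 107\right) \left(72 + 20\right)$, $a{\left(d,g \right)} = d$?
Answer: $\frac{3260435}{21} \approx 1.5526 \cdot 10^{5}$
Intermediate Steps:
$G = \frac{1840}{3}$ ($G = \frac{\left(127 - 107\right) \left(72 + 20\right)}{3} = \frac{20 \cdot 92}{3} = \frac{1}{3} \cdot 1840 = \frac{1840}{3} \approx 613.33$)
$J = - \frac{229}{14}$ ($J = \left(-229\right) \frac{1}{14} = - \frac{229}{14} \approx -16.357$)
$\left(\left(-102 + a{\left(-6,13 \right)} J\right) - 109 \left(G - 51\right)\right) + 216557 = \left(\left(-102 - - \frac{687}{7}\right) - 109 \left(\frac{1840}{3} - 51\right)\right) + 216557 = \left(\left(-102 + \frac{687}{7}\right) - \frac{183883}{3}\right) + 216557 = \left(- \frac{27}{7} - \frac{183883}{3}\right) + 216557 = - \frac{1287262}{21} + 216557 = \frac{3260435}{21}$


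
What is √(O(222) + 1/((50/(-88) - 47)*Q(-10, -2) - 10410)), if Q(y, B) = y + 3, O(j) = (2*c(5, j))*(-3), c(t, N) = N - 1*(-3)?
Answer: I*√265401656692466/443389 ≈ 36.742*I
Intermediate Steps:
c(t, N) = 3 + N (c(t, N) = N + 3 = 3 + N)
O(j) = -18 - 6*j (O(j) = (2*(3 + j))*(-3) = (6 + 2*j)*(-3) = -18 - 6*j)
Q(y, B) = 3 + y
√(O(222) + 1/((50/(-88) - 47)*Q(-10, -2) - 10410)) = √((-18 - 6*222) + 1/((50/(-88) - 47)*(3 - 10) - 10410)) = √((-18 - 1332) + 1/((50*(-1/88) - 47)*(-7) - 10410)) = √(-1350 + 1/((-25/44 - 47)*(-7) - 10410)) = √(-1350 + 1/(-2093/44*(-7) - 10410)) = √(-1350 + 1/(14651/44 - 10410)) = √(-1350 + 1/(-443389/44)) = √(-1350 - 44/443389) = √(-598575194/443389) = I*√265401656692466/443389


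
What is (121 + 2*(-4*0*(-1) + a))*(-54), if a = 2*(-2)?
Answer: -6102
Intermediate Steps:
a = -4
(121 + 2*(-4*0*(-1) + a))*(-54) = (121 + 2*(-4*0*(-1) - 4))*(-54) = (121 + 2*(0*(-1) - 4))*(-54) = (121 + 2*(0 - 4))*(-54) = (121 + 2*(-4))*(-54) = (121 - 8)*(-54) = 113*(-54) = -6102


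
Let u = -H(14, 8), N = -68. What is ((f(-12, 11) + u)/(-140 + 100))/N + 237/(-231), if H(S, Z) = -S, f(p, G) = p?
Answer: -107363/104720 ≈ -1.0252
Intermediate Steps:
u = 14 (u = -(-1)*14 = -1*(-14) = 14)
((f(-12, 11) + u)/(-140 + 100))/N + 237/(-231) = ((-12 + 14)/(-140 + 100))/(-68) + 237/(-231) = (2/(-40))*(-1/68) + 237*(-1/231) = (2*(-1/40))*(-1/68) - 79/77 = -1/20*(-1/68) - 79/77 = 1/1360 - 79/77 = -107363/104720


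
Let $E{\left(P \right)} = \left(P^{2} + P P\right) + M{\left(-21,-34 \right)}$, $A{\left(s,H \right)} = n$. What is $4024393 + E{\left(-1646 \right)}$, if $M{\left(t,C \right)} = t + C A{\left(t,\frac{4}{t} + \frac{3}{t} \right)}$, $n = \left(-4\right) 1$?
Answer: $9443140$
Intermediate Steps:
$n = -4$
$A{\left(s,H \right)} = -4$
$M{\left(t,C \right)} = t - 4 C$ ($M{\left(t,C \right)} = t + C \left(-4\right) = t - 4 C$)
$E{\left(P \right)} = 115 + 2 P^{2}$ ($E{\left(P \right)} = \left(P^{2} + P P\right) - -115 = \left(P^{2} + P^{2}\right) + \left(-21 + 136\right) = 2 P^{2} + 115 = 115 + 2 P^{2}$)
$4024393 + E{\left(-1646 \right)} = 4024393 + \left(115 + 2 \left(-1646\right)^{2}\right) = 4024393 + \left(115 + 2 \cdot 2709316\right) = 4024393 + \left(115 + 5418632\right) = 4024393 + 5418747 = 9443140$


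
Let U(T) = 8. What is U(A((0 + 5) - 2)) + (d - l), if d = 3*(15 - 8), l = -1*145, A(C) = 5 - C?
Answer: 174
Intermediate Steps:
l = -145
d = 21 (d = 3*7 = 21)
U(A((0 + 5) - 2)) + (d - l) = 8 + (21 - 1*(-145)) = 8 + (21 + 145) = 8 + 166 = 174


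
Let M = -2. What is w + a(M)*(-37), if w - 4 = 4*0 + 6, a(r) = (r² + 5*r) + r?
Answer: 306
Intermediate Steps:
a(r) = r² + 6*r
w = 10 (w = 4 + (4*0 + 6) = 4 + (0 + 6) = 4 + 6 = 10)
w + a(M)*(-37) = 10 - 2*(6 - 2)*(-37) = 10 - 2*4*(-37) = 10 - 8*(-37) = 10 + 296 = 306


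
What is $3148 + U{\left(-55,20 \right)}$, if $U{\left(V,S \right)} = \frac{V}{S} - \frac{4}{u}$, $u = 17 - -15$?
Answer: $\frac{25161}{8} \approx 3145.1$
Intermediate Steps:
$u = 32$ ($u = 17 + 15 = 32$)
$U{\left(V,S \right)} = - \frac{1}{8} + \frac{V}{S}$ ($U{\left(V,S \right)} = \frac{V}{S} - \frac{4}{32} = \frac{V}{S} - \frac{1}{8} = - \frac{1}{8} + \frac{V}{S}$)
$3148 + U{\left(-55,20 \right)} = 3148 + \frac{-55 - \frac{5}{2}}{20} = 3148 + \frac{1}{20} \left(- \frac{115}{2}\right) = 3148 - \frac{23}{8} = \frac{25161}{8}$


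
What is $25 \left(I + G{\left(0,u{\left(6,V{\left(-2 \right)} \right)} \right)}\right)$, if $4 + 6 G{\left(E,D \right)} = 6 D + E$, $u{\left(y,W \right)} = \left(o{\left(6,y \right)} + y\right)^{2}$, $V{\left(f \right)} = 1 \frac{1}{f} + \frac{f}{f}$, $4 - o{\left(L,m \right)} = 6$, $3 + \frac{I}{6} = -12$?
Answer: $- \frac{5600}{3} \approx -1866.7$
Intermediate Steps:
$I = -90$ ($I = -18 + 6 \left(-12\right) = -18 - 72 = -90$)
$o{\left(L,m \right)} = -2$ ($o{\left(L,m \right)} = 4 - 6 = -2$)
$V{\left(f \right)} = 1 + \frac{1}{f}$ ($V{\left(f \right)} = \frac{1}{f} + 1 = 1 + \frac{1}{f}$)
$u{\left(y,W \right)} = \left(-2 + y\right)^{2}$
$G{\left(E,D \right)} = - \frac{2}{3} + D + \frac{E}{6}$ ($G{\left(E,D \right)} = - \frac{2}{3} + \frac{6 D + E}{6} = - \frac{2}{3} + \frac{E + 6 D}{6} = - \frac{2}{3} + \left(D + \frac{E}{6}\right) = - \frac{2}{3} + D + \frac{E}{6}$)
$25 \left(I + G{\left(0,u{\left(6,V{\left(-2 \right)} \right)} \right)}\right) = 25 \left(-90 + \left(- \frac{2}{3} + \left(-2 + 6\right)^{2} + \frac{1}{6} \cdot 0\right)\right) = 25 \left(-90 + \left(- \frac{2}{3} + 4^{2} + 0\right)\right) = 25 \left(-90 + \left(- \frac{2}{3} + 16 + 0\right)\right) = 25 \left(-90 + \frac{46}{3}\right) = 25 \left(- \frac{224}{3}\right) = - \frac{5600}{3}$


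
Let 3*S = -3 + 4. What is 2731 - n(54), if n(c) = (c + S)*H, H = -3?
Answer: 2894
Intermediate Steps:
S = ⅓ (S = (-3 + 4)/3 = (⅓)*1 = ⅓ ≈ 0.33333)
n(c) = -1 - 3*c (n(c) = (c + ⅓)*(-3) = (⅓ + c)*(-3) = -1 - 3*c)
2731 - n(54) = 2731 - (-1 - 3*54) = 2731 - (-1 - 162) = 2731 - 1*(-163) = 2731 + 163 = 2894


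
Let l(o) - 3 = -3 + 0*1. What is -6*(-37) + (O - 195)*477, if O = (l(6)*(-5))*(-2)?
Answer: -92793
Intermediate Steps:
l(o) = 0 (l(o) = 3 + (-3 + 0*1) = 3 + (-3 + 0) = 3 - 3 = 0)
O = 0 (O = (0*(-5))*(-2) = 0*(-2) = 0)
-6*(-37) + (O - 195)*477 = -6*(-37) + (0 - 195)*477 = 222 - 195*477 = 222 - 93015 = -92793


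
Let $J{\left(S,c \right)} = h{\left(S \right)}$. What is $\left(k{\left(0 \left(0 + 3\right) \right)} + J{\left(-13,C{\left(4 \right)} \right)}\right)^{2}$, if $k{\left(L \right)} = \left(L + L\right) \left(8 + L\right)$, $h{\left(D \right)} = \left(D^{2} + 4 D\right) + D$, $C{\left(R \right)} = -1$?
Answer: $10816$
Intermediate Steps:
$h{\left(D \right)} = D^{2} + 5 D$
$k{\left(L \right)} = 2 L \left(8 + L\right)$
$J{\left(S,c \right)} = S \left(5 + S\right)$
$\left(k{\left(0 \left(0 + 3\right) \right)} + J{\left(-13,C{\left(4 \right)} \right)}\right)^{2} = \left(2 \cdot 0 \left(0 + 3\right) \left(8 + 0 \left(0 + 3\right)\right) - 13 \left(5 - 13\right)\right)^{2} = \left(2 \cdot 0 \cdot 3 \left(8 + 0 \cdot 3\right) - -104\right)^{2} = \left(2 \cdot 0 \left(8 + 0\right) + 104\right)^{2} = \left(2 \cdot 0 \cdot 8 + 104\right)^{2} = \left(0 + 104\right)^{2} = 104^{2} = 10816$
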